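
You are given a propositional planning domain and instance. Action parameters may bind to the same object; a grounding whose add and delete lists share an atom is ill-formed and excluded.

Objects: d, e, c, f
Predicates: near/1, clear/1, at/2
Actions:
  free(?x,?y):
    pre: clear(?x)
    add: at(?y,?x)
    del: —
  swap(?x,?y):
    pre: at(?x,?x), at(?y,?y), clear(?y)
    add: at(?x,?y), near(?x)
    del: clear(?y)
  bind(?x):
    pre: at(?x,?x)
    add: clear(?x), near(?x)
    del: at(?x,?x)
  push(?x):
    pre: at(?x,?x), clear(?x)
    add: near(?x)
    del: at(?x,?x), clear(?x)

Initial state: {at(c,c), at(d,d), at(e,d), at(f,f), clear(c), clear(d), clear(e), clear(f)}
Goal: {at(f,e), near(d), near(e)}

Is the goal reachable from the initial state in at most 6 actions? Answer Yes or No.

Yes

1. free(e,e)  →  {at(c,c), at(d,d), at(e,d), at(e,e), at(f,f), clear(c), clear(d), clear(e), clear(f)}
2. free(e,f)  →  {at(c,c), at(d,d), at(e,d), at(e,e), at(f,e), at(f,f), clear(c), clear(d), clear(e), clear(f)}
3. swap(d,d)  →  {at(c,c), at(d,d), at(e,d), at(e,e), at(f,e), at(f,f), clear(c), clear(e), clear(f), near(d)}
4. swap(e,e)  →  {at(c,c), at(d,d), at(e,d), at(e,e), at(f,e), at(f,f), clear(c), clear(f), near(d), near(e)}
optimal plan length = 4; 4 ≤ 6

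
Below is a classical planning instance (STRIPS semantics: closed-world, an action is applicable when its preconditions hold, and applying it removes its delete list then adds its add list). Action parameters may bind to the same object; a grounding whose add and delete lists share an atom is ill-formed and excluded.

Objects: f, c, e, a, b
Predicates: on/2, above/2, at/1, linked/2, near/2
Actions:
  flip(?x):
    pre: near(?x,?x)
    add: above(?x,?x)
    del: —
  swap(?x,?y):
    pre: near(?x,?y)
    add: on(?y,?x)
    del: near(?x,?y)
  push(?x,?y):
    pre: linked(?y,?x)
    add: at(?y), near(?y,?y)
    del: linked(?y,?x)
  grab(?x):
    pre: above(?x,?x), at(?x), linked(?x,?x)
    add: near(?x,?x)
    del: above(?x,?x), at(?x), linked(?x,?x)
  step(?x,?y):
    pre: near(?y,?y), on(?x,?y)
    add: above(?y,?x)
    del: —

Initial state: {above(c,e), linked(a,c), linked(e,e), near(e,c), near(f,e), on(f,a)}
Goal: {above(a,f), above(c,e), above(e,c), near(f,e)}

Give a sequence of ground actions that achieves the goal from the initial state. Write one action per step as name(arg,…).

1. swap(e,c)  →  {above(c,e), linked(a,c), linked(e,e), near(f,e), on(c,e), on(f,a)}
2. push(c,a)  →  {above(c,e), at(a), linked(e,e), near(a,a), near(f,e), on(c,e), on(f,a)}
3. push(e,e)  →  {above(c,e), at(a), at(e), near(a,a), near(e,e), near(f,e), on(c,e), on(f,a)}
4. step(f,a)  →  {above(a,f), above(c,e), at(a), at(e), near(a,a), near(e,e), near(f,e), on(c,e), on(f,a)}
5. step(c,e)  →  {above(a,f), above(c,e), above(e,c), at(a), at(e), near(a,a), near(e,e), near(f,e), on(c,e), on(f,a)}

swap(e,c); push(c,a); push(e,e); step(f,a); step(c,e)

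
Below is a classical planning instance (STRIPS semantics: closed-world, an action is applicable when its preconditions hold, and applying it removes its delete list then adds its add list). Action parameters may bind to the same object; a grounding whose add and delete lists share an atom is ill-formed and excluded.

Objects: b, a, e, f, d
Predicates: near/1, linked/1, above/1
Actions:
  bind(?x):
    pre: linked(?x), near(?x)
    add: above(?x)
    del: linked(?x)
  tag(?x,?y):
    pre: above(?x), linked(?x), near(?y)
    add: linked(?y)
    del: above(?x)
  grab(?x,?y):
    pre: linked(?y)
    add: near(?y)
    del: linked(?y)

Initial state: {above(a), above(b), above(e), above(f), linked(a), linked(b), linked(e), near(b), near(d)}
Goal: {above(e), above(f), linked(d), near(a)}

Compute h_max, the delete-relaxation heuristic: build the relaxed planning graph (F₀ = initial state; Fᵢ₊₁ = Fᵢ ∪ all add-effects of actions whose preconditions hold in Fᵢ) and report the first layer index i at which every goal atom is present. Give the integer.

1

F0 = init (9 atoms)
F1 = F0 ∪ {linked(d), near(a), near(e)}  (12 atoms)
goal ⊆ F1  ⇒  h_max = 1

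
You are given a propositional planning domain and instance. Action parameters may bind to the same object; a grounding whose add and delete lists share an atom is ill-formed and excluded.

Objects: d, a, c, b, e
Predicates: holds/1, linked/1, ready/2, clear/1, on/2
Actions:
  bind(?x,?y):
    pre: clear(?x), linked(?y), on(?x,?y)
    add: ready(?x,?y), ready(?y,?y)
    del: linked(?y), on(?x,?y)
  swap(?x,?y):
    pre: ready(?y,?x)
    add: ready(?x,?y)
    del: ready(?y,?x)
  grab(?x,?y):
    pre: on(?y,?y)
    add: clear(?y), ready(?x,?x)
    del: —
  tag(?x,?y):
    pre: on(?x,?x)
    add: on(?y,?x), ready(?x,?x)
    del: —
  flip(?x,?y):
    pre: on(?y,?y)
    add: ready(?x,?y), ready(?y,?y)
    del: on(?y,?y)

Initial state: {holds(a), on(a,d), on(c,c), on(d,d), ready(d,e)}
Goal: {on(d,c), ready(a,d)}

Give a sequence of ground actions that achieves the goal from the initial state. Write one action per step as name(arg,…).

tag(c,d); flip(a,d)

1. tag(c,d)  →  {holds(a), on(a,d), on(c,c), on(d,c), on(d,d), ready(c,c), ready(d,e)}
2. flip(a,d)  →  {holds(a), on(a,d), on(c,c), on(d,c), ready(a,d), ready(c,c), ready(d,d), ready(d,e)}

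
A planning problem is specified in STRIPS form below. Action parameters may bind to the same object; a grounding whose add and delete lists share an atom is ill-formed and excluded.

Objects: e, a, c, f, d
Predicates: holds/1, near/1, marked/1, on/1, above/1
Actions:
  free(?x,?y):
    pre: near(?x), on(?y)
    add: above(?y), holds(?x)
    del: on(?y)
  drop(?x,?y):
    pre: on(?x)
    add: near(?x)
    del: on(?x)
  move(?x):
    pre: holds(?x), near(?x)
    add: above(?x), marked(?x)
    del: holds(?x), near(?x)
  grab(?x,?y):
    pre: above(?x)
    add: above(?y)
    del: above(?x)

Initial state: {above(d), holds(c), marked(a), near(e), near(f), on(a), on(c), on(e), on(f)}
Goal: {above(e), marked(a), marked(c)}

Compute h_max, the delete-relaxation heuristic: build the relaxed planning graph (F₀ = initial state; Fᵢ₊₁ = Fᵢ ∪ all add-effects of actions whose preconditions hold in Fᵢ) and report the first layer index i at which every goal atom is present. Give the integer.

F0 = init (9 atoms)
F1 = F0 ∪ {above(a), above(c), above(e), above(f), holds(e), holds(f), near(a), near(c)}  (17 atoms)
F2 = F1 ∪ {holds(a), marked(c), marked(e), marked(f)}  (21 atoms)
goal ⊆ F2  ⇒  h_max = 2

2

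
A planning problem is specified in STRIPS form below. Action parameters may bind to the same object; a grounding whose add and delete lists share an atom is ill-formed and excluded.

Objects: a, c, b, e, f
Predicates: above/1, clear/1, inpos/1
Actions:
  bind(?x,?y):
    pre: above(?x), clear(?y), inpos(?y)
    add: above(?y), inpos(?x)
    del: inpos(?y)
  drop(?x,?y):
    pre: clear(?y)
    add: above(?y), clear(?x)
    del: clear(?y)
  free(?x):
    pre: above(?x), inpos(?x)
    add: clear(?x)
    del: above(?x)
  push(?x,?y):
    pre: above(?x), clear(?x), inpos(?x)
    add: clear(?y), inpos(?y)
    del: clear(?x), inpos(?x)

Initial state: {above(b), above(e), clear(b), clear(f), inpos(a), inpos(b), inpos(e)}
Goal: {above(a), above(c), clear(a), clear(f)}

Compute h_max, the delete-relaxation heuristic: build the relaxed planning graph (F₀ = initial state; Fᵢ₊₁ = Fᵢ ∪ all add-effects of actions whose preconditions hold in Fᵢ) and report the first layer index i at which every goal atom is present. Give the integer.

2

F0 = init (7 atoms)
F1 = F0 ∪ {above(f), clear(a), clear(c), clear(e), inpos(c), inpos(f)}  (13 atoms)
F2 = F1 ∪ {above(a), above(c)}  (15 atoms)
goal ⊆ F2  ⇒  h_max = 2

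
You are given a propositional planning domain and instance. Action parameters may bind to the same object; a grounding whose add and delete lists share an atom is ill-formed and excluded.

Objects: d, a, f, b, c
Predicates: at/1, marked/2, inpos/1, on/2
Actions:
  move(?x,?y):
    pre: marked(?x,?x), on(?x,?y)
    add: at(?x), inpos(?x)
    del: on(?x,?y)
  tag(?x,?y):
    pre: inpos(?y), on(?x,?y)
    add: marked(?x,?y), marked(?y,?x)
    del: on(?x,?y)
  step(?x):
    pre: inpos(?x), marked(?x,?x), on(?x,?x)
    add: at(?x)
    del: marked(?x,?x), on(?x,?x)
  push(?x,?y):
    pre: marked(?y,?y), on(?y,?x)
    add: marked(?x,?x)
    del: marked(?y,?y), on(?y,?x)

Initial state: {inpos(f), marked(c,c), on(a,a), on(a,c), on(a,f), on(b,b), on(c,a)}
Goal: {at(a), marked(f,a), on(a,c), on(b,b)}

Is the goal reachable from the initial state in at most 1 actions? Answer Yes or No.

1. tag(a,f)  →  {inpos(f), marked(a,f), marked(c,c), marked(f,a), on(a,a), on(a,c), on(b,b), on(c,a)}
2. push(a,c)  →  {inpos(f), marked(a,a), marked(a,f), marked(f,a), on(a,a), on(a,c), on(b,b)}
3. move(a,a)  →  {at(a), inpos(a), inpos(f), marked(a,a), marked(a,f), marked(f,a), on(a,c), on(b,b)}
optimal plan length = 3; 3 > 1

No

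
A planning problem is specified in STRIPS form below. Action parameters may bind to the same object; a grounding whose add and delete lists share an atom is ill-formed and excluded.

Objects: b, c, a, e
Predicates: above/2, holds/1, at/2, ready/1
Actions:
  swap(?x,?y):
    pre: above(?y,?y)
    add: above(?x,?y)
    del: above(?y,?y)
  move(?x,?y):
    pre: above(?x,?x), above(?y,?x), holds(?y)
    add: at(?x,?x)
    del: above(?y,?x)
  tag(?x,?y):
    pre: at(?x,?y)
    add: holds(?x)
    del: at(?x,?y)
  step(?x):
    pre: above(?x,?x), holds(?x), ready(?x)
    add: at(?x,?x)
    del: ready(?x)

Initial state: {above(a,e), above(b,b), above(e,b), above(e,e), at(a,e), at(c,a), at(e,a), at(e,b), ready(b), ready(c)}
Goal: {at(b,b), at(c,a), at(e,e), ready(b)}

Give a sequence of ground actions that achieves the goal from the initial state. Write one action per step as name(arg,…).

1. tag(e,b)  →  {above(a,e), above(b,b), above(e,b), above(e,e), at(a,e), at(c,a), at(e,a), holds(e), ready(b), ready(c)}
2. move(b,e)  →  {above(a,e), above(b,b), above(e,e), at(a,e), at(b,b), at(c,a), at(e,a), holds(e), ready(b), ready(c)}
3. move(e,e)  →  {above(a,e), above(b,b), at(a,e), at(b,b), at(c,a), at(e,a), at(e,e), holds(e), ready(b), ready(c)}

tag(e,b); move(b,e); move(e,e)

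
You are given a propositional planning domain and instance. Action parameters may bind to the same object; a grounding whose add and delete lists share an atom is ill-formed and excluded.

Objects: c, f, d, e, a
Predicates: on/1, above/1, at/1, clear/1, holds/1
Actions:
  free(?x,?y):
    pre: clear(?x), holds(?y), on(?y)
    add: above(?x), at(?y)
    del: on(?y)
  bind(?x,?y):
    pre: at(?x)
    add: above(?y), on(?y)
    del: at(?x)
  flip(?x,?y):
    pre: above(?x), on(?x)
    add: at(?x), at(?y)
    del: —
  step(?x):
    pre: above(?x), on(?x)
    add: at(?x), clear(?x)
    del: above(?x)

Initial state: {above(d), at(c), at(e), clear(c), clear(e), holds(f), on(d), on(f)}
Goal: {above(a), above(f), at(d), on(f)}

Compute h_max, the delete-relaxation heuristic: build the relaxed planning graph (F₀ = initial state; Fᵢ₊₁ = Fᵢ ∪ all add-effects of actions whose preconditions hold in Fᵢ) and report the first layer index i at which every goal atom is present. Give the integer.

F0 = init (8 atoms)
F1 = F0 ∪ {above(a), above(c), above(e), above(f), at(a), at(d), at(f), clear(d), on(a), on(c), on(e)}  (19 atoms)
goal ⊆ F1  ⇒  h_max = 1

1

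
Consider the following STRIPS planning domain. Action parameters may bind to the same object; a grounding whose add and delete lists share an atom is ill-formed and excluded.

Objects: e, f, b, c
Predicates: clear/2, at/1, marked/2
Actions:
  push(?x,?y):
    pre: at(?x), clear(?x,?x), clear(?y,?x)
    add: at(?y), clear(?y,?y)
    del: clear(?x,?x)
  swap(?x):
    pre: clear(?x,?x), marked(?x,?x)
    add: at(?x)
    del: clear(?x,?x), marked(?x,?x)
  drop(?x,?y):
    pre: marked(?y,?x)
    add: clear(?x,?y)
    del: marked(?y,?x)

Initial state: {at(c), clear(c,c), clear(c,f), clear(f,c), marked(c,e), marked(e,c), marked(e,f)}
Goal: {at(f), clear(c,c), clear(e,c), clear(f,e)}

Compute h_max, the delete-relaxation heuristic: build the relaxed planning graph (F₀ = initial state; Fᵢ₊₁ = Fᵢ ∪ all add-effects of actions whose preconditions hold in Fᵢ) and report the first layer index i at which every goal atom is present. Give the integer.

F0 = init (7 atoms)
F1 = F0 ∪ {at(f), clear(c,e), clear(e,c), clear(f,e), clear(f,f)}  (12 atoms)
goal ⊆ F1  ⇒  h_max = 1

1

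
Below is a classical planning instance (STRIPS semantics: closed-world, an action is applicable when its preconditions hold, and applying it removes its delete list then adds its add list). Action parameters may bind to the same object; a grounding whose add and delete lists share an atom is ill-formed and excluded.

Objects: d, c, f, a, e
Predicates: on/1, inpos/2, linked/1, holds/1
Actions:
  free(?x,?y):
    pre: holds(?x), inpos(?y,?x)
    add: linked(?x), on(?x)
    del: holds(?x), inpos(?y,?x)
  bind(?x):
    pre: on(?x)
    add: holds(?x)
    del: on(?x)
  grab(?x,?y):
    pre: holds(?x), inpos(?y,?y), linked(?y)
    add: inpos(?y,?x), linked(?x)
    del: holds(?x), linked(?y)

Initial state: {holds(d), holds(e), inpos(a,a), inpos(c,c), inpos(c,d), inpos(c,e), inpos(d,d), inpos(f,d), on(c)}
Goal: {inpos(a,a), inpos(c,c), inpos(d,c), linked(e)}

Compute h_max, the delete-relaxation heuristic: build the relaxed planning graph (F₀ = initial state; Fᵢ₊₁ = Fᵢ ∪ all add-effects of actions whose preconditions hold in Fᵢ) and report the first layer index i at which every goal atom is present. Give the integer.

2

F0 = init (9 atoms)
F1 = F0 ∪ {holds(c), linked(d), linked(e), on(d), on(e)}  (14 atoms)
F2 = F1 ∪ {inpos(d,c), inpos(d,e), linked(c)}  (17 atoms)
goal ⊆ F2  ⇒  h_max = 2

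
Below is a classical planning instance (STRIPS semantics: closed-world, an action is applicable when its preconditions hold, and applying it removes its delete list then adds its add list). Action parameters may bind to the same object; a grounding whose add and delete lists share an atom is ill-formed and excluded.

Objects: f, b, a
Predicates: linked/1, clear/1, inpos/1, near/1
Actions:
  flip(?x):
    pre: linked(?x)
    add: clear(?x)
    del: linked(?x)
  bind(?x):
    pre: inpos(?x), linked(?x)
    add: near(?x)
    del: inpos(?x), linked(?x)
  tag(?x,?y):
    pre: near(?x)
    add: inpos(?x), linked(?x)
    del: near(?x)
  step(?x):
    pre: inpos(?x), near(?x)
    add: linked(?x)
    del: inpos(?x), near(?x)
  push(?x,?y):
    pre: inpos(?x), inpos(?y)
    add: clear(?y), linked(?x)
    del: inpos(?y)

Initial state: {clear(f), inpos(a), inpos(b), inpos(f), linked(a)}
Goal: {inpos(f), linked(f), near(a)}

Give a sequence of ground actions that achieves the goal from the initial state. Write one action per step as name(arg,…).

1. bind(a)  →  {clear(f), inpos(b), inpos(f), near(a)}
2. push(f,b)  →  {clear(b), clear(f), inpos(f), linked(f), near(a)}

bind(a); push(f,b)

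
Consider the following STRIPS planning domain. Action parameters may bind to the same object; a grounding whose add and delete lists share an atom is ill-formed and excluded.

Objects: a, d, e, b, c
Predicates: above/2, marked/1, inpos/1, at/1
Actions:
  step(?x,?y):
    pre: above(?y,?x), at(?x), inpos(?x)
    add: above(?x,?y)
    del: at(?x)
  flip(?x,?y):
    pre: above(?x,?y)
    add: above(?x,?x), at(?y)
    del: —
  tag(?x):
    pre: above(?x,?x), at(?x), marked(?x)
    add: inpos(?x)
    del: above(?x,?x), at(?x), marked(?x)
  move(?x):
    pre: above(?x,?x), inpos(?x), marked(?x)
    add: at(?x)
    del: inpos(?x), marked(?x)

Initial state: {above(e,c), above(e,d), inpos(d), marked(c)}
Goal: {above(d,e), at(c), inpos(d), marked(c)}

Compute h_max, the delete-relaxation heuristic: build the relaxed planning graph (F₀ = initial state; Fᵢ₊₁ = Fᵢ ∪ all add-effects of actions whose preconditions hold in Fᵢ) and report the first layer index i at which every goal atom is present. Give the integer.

2

F0 = init (4 atoms)
F1 = F0 ∪ {above(e,e), at(c), at(d)}  (7 atoms)
F2 = F1 ∪ {above(d,e), at(e)}  (9 atoms)
goal ⊆ F2  ⇒  h_max = 2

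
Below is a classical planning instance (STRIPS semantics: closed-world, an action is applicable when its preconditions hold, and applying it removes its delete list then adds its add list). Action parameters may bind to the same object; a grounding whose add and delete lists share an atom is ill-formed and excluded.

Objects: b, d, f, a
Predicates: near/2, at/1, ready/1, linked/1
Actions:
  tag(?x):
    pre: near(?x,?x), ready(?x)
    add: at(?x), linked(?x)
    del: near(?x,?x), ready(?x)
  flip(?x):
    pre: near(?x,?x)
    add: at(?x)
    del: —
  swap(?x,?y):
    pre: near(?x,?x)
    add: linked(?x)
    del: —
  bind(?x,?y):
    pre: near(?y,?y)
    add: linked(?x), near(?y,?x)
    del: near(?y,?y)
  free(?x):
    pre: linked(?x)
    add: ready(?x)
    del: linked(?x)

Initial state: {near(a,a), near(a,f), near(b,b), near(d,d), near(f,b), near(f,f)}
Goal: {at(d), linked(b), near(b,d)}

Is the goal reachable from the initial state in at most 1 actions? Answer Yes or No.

1. flip(d)  →  {at(d), near(a,a), near(a,f), near(b,b), near(d,d), near(f,b), near(f,f)}
2. swap(b,b)  →  {at(d), linked(b), near(a,a), near(a,f), near(b,b), near(d,d), near(f,b), near(f,f)}
3. bind(d,b)  →  {at(d), linked(b), linked(d), near(a,a), near(a,f), near(b,d), near(d,d), near(f,b), near(f,f)}
optimal plan length = 3; 3 > 1

No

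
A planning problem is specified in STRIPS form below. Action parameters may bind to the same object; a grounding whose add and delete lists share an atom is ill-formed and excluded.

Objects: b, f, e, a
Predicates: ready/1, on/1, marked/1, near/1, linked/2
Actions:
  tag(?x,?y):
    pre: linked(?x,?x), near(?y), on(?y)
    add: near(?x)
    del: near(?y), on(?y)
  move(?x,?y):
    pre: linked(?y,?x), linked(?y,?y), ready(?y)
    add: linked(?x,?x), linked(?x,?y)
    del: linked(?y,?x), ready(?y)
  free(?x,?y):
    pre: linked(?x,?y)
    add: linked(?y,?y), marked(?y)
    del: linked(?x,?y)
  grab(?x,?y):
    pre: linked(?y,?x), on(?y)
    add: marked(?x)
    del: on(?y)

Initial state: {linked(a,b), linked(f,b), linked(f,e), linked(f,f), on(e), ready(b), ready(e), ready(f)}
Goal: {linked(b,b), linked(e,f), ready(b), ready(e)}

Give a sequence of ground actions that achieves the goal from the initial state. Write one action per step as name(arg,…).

move(e,f); free(f,b)

1. move(e,f)  →  {linked(a,b), linked(e,e), linked(e,f), linked(f,b), linked(f,f), on(e), ready(b), ready(e)}
2. free(f,b)  →  {linked(a,b), linked(b,b), linked(e,e), linked(e,f), linked(f,f), marked(b), on(e), ready(b), ready(e)}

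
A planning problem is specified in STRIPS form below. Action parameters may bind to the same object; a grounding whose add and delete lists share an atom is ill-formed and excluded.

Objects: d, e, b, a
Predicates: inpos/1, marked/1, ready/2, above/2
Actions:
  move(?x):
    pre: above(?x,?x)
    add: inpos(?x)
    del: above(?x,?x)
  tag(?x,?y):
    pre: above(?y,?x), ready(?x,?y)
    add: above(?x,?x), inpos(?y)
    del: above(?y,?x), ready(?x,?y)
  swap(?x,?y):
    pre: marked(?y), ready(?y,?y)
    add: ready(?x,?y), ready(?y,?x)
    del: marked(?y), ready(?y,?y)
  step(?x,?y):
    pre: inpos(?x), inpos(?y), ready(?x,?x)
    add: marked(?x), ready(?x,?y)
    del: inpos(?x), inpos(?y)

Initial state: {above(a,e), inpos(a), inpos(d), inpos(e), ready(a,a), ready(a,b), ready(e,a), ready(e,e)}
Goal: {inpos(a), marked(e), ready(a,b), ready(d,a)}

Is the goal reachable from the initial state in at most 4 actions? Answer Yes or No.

Yes

1. step(e,d)  →  {above(a,e), inpos(a), marked(e), ready(a,a), ready(a,b), ready(e,a), ready(e,d), ready(e,e)}
2. step(a,a)  →  {above(a,e), marked(a), marked(e), ready(a,a), ready(a,b), ready(e,a), ready(e,d), ready(e,e)}
3. tag(e,a)  →  {above(e,e), inpos(a), marked(a), marked(e), ready(a,a), ready(a,b), ready(e,d), ready(e,e)}
4. swap(d,a)  →  {above(e,e), inpos(a), marked(e), ready(a,b), ready(a,d), ready(d,a), ready(e,d), ready(e,e)}
optimal plan length = 4; 4 ≤ 4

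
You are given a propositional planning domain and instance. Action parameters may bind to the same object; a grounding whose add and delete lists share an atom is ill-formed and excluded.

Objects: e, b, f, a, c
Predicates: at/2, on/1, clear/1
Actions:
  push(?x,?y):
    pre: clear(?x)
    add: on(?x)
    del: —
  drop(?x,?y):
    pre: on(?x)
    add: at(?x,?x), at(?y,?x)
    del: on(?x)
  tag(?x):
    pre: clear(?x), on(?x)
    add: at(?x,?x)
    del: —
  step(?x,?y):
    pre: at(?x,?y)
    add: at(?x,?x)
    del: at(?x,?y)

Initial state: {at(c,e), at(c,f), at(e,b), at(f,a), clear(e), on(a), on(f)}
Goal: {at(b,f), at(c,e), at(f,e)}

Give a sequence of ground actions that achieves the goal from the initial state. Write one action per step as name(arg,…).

push(e,e); drop(e,f); drop(f,b)

1. push(e,e)  →  {at(c,e), at(c,f), at(e,b), at(f,a), clear(e), on(a), on(e), on(f)}
2. drop(e,f)  →  {at(c,e), at(c,f), at(e,b), at(e,e), at(f,a), at(f,e), clear(e), on(a), on(f)}
3. drop(f,b)  →  {at(b,f), at(c,e), at(c,f), at(e,b), at(e,e), at(f,a), at(f,e), at(f,f), clear(e), on(a)}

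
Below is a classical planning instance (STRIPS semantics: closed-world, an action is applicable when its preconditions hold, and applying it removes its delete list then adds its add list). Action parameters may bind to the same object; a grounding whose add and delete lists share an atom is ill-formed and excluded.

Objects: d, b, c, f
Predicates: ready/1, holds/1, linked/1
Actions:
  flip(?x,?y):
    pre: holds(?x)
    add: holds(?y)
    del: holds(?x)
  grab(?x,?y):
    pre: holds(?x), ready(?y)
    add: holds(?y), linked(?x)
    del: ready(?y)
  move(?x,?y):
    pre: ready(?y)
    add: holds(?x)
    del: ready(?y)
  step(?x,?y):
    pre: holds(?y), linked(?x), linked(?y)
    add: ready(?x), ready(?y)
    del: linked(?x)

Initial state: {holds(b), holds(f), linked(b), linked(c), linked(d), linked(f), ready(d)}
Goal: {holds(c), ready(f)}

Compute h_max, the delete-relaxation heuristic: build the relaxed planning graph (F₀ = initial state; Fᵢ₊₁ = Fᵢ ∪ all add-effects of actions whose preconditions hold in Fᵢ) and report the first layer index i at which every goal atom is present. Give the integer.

1

F0 = init (7 atoms)
F1 = F0 ∪ {holds(c), holds(d), ready(b), ready(c), ready(f)}  (12 atoms)
goal ⊆ F1  ⇒  h_max = 1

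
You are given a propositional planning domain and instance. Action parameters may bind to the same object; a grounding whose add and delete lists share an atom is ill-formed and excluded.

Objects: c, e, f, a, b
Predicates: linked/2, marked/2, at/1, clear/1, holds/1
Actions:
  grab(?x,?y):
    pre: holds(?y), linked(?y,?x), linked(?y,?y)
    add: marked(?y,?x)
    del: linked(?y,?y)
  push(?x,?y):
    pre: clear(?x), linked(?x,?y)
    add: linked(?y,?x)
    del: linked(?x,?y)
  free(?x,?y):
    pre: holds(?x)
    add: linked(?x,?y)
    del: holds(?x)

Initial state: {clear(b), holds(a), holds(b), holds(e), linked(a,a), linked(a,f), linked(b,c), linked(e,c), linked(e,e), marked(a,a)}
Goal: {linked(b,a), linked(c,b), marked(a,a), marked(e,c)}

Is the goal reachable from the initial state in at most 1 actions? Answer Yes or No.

No

1. grab(c,e)  →  {clear(b), holds(a), holds(b), holds(e), linked(a,a), linked(a,f), linked(b,c), linked(e,c), marked(a,a), marked(e,c)}
2. push(b,c)  →  {clear(b), holds(a), holds(b), holds(e), linked(a,a), linked(a,f), linked(c,b), linked(e,c), marked(a,a), marked(e,c)}
3. free(b,a)  →  {clear(b), holds(a), holds(e), linked(a,a), linked(a,f), linked(b,a), linked(c,b), linked(e,c), marked(a,a), marked(e,c)}
optimal plan length = 3; 3 > 1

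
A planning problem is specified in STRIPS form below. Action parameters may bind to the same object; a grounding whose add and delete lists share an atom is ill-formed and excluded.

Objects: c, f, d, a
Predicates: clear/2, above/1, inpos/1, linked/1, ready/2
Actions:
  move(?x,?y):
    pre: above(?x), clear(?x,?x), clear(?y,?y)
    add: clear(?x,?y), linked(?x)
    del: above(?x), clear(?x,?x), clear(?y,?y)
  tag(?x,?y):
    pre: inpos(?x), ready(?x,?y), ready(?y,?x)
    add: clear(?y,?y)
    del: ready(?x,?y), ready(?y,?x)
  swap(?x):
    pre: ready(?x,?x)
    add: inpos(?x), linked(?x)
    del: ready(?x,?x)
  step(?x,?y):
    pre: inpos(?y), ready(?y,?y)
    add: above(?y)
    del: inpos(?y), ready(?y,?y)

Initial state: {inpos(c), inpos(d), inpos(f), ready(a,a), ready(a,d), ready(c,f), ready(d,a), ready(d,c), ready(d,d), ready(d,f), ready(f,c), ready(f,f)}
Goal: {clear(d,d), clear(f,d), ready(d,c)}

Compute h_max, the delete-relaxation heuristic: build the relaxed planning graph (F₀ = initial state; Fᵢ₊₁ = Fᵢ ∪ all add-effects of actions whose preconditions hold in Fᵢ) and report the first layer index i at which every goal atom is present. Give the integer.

F0 = init (12 atoms)
F1 = F0 ∪ {above(d), above(f), clear(a,a), clear(c,c), clear(d,d), clear(f,f), inpos(a), linked(a), linked(d), linked(f)}  (22 atoms)
F2 = F1 ∪ {above(a), clear(d,a), clear(d,c), clear(d,f), clear(f,a), clear(f,c), clear(f,d)}  (29 atoms)
goal ⊆ F2  ⇒  h_max = 2

2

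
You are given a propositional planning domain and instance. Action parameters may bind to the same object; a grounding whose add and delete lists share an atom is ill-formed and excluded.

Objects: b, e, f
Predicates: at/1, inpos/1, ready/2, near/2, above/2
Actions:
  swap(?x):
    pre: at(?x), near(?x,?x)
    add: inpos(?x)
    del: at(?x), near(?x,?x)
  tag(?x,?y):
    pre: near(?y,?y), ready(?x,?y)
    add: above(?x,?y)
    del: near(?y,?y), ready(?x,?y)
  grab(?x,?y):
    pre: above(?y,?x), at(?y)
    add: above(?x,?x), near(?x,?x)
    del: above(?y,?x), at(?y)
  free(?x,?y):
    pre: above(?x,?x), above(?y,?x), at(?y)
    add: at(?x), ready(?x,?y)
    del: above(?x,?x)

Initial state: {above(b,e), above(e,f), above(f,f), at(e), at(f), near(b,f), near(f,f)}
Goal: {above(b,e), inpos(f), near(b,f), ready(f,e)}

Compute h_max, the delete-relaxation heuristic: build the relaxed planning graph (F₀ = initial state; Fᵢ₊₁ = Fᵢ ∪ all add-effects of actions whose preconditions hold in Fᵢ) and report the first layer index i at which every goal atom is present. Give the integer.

F0 = init (7 atoms)
F1 = F0 ∪ {inpos(f), ready(f,e), ready(f,f)}  (10 atoms)
goal ⊆ F1  ⇒  h_max = 1

1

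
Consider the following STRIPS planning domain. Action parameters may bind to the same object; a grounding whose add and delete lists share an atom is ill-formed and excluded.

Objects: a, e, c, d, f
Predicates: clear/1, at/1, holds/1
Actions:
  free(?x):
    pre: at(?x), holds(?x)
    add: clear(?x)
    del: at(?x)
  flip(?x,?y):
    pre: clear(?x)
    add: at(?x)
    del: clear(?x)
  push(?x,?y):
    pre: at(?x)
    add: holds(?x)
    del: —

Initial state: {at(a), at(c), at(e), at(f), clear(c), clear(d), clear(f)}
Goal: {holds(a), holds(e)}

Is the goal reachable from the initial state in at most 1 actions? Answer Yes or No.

No

1. push(a,a)  →  {at(a), at(c), at(e), at(f), clear(c), clear(d), clear(f), holds(a)}
2. push(e,a)  →  {at(a), at(c), at(e), at(f), clear(c), clear(d), clear(f), holds(a), holds(e)}
optimal plan length = 2; 2 > 1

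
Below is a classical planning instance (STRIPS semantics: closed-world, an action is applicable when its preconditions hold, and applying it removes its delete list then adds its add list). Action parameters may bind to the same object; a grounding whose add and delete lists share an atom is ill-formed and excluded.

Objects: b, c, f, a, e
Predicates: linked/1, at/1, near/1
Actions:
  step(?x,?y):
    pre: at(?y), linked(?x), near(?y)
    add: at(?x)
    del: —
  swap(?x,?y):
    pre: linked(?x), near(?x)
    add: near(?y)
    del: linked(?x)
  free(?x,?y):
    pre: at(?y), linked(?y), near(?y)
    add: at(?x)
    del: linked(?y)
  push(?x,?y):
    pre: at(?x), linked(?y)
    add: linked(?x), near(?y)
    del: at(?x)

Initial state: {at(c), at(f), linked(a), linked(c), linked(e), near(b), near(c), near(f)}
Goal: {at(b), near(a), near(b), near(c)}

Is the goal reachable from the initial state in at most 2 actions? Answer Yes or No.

1. free(b,c)  →  {at(b), at(c), at(f), linked(a), linked(e), near(b), near(c), near(f)}
2. push(c,a)  →  {at(b), at(f), linked(a), linked(c), linked(e), near(a), near(b), near(c), near(f)}
optimal plan length = 2; 2 ≤ 2

Yes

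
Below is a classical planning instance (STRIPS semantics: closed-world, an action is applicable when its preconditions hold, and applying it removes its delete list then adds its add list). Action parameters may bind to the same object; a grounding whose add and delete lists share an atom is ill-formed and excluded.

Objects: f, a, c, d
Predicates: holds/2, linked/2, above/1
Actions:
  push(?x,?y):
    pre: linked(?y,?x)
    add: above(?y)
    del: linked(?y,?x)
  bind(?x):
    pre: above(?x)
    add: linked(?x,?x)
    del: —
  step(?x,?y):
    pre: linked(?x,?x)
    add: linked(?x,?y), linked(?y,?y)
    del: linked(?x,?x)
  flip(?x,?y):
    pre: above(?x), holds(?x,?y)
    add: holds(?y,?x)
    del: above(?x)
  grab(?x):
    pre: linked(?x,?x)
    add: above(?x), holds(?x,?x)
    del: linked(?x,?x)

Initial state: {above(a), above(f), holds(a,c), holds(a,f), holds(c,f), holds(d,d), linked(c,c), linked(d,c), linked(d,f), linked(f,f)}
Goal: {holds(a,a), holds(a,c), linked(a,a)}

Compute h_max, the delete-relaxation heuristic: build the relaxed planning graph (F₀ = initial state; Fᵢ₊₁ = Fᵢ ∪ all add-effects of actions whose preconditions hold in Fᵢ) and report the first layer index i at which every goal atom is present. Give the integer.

2

F0 = init (10 atoms)
F1 = F0 ∪ {above(c), above(d), holds(c,a), holds(c,c), holds(f,a), holds(f,f), linked(a,a), linked(c,a), linked(c,d), linked(c,f), linked(d,d), linked(f,a), linked(f,c), linked(f,d)}  (24 atoms)
F2 = F1 ∪ {holds(a,a), holds(f,c), linked(a,c), linked(a,d), linked(a,f), linked(d,a)}  (30 atoms)
goal ⊆ F2  ⇒  h_max = 2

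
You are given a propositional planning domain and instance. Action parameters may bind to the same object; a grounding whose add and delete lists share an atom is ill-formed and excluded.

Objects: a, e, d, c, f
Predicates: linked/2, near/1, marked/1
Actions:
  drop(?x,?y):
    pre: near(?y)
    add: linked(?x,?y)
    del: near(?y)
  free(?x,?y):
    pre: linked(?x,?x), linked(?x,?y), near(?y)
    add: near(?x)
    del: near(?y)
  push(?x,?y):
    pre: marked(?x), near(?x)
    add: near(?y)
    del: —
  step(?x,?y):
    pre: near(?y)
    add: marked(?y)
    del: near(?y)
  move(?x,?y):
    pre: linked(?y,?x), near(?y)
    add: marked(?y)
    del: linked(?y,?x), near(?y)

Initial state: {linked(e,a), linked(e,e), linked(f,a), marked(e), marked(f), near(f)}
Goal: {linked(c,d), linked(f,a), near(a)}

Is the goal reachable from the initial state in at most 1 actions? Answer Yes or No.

1. push(f,a)  →  {linked(e,a), linked(e,e), linked(f,a), marked(e), marked(f), near(a), near(f)}
2. push(f,d)  →  {linked(e,a), linked(e,e), linked(f,a), marked(e), marked(f), near(a), near(d), near(f)}
3. drop(c,d)  →  {linked(c,d), linked(e,a), linked(e,e), linked(f,a), marked(e), marked(f), near(a), near(f)}
optimal plan length = 3; 3 > 1

No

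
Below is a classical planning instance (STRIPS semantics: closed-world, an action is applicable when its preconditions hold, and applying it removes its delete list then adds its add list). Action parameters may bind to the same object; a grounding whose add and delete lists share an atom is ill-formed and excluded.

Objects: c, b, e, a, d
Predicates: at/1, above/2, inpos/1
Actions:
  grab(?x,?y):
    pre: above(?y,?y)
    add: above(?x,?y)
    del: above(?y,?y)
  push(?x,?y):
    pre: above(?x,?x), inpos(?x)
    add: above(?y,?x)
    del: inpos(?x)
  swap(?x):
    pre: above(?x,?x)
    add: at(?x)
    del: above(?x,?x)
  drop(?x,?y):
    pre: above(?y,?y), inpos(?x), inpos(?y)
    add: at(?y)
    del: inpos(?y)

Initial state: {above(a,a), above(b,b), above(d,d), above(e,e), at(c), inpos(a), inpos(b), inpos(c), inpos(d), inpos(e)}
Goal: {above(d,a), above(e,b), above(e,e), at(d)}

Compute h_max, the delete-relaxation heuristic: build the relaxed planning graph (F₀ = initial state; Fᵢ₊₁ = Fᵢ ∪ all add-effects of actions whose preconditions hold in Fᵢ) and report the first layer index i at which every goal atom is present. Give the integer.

1

F0 = init (10 atoms)
F1 = F0 ∪ {above(a,b), above(a,d), above(a,e), above(b,a), above(b,d), above(b,e), above(c,a), above(c,b), above(c,d), above(c,e), above(d,a), above(d,b), above(d,e), above(e,a), above(e,b), above(e,d), at(a), at(b), at(d), at(e)}  (30 atoms)
goal ⊆ F1  ⇒  h_max = 1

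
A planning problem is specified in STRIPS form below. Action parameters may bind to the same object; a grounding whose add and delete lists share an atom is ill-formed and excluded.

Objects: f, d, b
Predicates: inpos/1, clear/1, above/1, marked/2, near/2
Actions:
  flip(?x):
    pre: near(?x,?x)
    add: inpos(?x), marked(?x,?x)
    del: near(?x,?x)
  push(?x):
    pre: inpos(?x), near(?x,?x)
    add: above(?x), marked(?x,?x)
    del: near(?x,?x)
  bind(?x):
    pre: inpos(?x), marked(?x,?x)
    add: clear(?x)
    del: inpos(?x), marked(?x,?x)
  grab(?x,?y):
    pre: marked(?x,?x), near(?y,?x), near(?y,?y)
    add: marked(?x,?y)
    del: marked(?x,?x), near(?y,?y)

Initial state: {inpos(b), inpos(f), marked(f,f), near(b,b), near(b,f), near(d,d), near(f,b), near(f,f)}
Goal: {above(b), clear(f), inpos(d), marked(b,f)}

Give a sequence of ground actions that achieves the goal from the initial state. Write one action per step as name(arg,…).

flip(d); push(b); bind(f); grab(b,f)

1. flip(d)  →  {inpos(b), inpos(d), inpos(f), marked(d,d), marked(f,f), near(b,b), near(b,f), near(f,b), near(f,f)}
2. push(b)  →  {above(b), inpos(b), inpos(d), inpos(f), marked(b,b), marked(d,d), marked(f,f), near(b,f), near(f,b), near(f,f)}
3. bind(f)  →  {above(b), clear(f), inpos(b), inpos(d), marked(b,b), marked(d,d), near(b,f), near(f,b), near(f,f)}
4. grab(b,f)  →  {above(b), clear(f), inpos(b), inpos(d), marked(b,f), marked(d,d), near(b,f), near(f,b)}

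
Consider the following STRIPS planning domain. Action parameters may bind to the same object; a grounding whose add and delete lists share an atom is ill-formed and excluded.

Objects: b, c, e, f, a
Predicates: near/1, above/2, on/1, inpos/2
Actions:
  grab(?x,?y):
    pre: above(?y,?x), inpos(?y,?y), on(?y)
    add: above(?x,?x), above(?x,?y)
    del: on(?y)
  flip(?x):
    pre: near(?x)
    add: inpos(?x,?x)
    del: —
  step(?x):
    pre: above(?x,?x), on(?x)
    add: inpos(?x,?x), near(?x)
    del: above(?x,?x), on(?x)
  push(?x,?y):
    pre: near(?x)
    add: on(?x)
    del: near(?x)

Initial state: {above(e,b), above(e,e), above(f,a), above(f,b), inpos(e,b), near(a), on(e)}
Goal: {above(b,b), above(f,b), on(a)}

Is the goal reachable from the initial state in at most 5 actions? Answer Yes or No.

Yes

1. step(e)  →  {above(e,b), above(f,a), above(f,b), inpos(e,b), inpos(e,e), near(a), near(e)}
2. push(e,b)  →  {above(e,b), above(f,a), above(f,b), inpos(e,b), inpos(e,e), near(a), on(e)}
3. grab(b,e)  →  {above(b,b), above(b,e), above(e,b), above(f,a), above(f,b), inpos(e,b), inpos(e,e), near(a)}
4. push(a,b)  →  {above(b,b), above(b,e), above(e,b), above(f,a), above(f,b), inpos(e,b), inpos(e,e), on(a)}
optimal plan length = 4; 4 ≤ 5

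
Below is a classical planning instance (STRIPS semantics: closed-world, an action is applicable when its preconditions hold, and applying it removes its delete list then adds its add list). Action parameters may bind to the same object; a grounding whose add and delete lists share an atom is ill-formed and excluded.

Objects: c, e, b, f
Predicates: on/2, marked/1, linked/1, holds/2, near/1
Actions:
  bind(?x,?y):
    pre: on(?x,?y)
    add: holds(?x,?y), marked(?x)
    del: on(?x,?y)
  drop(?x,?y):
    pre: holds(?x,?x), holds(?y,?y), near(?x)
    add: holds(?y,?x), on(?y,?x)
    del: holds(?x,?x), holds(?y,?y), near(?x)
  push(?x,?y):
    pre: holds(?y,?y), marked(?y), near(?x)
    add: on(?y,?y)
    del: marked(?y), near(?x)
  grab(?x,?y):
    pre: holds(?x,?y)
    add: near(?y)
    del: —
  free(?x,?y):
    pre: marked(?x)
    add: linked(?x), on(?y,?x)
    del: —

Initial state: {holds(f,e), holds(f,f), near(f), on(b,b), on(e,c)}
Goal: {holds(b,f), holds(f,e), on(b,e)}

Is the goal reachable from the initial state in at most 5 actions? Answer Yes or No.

Yes

1. bind(e,c)  →  {holds(e,c), holds(f,e), holds(f,f), marked(e), near(f), on(b,b)}
2. bind(b,b)  →  {holds(b,b), holds(e,c), holds(f,e), holds(f,f), marked(b), marked(e), near(f)}
3. drop(f,b)  →  {holds(b,f), holds(e,c), holds(f,e), marked(b), marked(e), on(b,f)}
4. free(e,b)  →  {holds(b,f), holds(e,c), holds(f,e), linked(e), marked(b), marked(e), on(b,e), on(b,f)}
optimal plan length = 4; 4 ≤ 5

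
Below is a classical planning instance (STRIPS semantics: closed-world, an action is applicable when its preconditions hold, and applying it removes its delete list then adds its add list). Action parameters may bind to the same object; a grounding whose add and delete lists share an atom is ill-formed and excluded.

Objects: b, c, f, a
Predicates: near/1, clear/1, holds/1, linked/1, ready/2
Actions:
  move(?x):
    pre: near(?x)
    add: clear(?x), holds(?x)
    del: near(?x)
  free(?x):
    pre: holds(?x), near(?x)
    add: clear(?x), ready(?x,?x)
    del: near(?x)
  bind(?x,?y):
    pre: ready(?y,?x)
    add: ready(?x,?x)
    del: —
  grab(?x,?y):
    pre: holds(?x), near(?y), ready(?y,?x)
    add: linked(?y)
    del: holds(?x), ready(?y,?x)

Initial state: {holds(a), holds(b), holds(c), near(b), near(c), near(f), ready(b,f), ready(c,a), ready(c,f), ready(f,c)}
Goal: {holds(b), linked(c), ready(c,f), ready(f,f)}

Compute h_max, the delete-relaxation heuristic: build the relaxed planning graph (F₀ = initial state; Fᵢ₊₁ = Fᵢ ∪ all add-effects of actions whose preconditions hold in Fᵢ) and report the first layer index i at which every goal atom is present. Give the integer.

F0 = init (10 atoms)
F1 = F0 ∪ {clear(b), clear(c), clear(f), holds(f), linked(c), linked(f), ready(a,a), ready(b,b), ready(c,c), ready(f,f)}  (20 atoms)
goal ⊆ F1  ⇒  h_max = 1

1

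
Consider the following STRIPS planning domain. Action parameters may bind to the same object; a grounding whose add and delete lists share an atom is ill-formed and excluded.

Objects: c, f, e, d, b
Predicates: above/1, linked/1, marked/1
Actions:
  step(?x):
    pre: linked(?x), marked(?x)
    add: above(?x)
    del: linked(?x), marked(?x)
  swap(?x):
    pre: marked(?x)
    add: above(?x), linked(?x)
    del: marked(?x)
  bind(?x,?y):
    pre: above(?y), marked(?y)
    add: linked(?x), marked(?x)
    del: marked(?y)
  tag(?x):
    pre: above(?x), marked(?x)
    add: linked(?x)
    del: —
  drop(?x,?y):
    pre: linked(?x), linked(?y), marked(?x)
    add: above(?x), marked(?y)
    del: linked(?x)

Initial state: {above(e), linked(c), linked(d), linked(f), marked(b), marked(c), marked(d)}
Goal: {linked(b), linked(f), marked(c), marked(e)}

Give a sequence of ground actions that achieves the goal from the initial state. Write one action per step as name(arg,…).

1. swap(b)  →  {above(b), above(e), linked(b), linked(c), linked(d), linked(f), marked(c), marked(d)}
2. drop(c,b)  →  {above(b), above(c), above(e), linked(b), linked(d), linked(f), marked(b), marked(c), marked(d)}
3. bind(e,b)  →  {above(b), above(c), above(e), linked(b), linked(d), linked(e), linked(f), marked(c), marked(d), marked(e)}

swap(b); drop(c,b); bind(e,b)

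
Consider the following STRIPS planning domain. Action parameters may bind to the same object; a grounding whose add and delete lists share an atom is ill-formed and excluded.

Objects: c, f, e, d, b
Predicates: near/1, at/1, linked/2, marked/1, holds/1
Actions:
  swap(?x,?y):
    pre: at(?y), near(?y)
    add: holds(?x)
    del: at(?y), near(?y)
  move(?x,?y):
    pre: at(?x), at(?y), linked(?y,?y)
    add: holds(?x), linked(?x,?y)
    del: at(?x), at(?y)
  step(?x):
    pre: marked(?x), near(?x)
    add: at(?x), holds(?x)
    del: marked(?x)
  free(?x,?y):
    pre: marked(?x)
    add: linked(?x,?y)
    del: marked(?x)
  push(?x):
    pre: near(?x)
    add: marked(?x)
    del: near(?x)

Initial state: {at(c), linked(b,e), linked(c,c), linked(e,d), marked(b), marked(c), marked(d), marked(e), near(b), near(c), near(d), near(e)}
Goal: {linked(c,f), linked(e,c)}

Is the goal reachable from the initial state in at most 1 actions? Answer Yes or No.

No

1. free(c,f)  →  {at(c), linked(b,e), linked(c,c), linked(c,f), linked(e,d), marked(b), marked(d), marked(e), near(b), near(c), near(d), near(e)}
2. free(e,c)  →  {at(c), linked(b,e), linked(c,c), linked(c,f), linked(e,c), linked(e,d), marked(b), marked(d), near(b), near(c), near(d), near(e)}
optimal plan length = 2; 2 > 1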